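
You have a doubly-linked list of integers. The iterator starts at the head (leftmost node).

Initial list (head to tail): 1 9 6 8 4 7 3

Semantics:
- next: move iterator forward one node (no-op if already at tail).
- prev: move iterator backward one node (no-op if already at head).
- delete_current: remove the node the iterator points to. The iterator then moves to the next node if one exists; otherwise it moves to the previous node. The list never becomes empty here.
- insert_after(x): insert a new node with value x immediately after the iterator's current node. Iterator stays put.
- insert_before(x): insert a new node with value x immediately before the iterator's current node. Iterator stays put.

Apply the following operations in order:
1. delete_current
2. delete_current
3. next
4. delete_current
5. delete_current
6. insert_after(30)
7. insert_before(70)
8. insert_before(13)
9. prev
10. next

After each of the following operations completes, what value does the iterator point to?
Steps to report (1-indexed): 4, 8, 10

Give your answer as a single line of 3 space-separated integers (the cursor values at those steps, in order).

Answer: 4 7 7

Derivation:
After 1 (delete_current): list=[9, 6, 8, 4, 7, 3] cursor@9
After 2 (delete_current): list=[6, 8, 4, 7, 3] cursor@6
After 3 (next): list=[6, 8, 4, 7, 3] cursor@8
After 4 (delete_current): list=[6, 4, 7, 3] cursor@4
After 5 (delete_current): list=[6, 7, 3] cursor@7
After 6 (insert_after(30)): list=[6, 7, 30, 3] cursor@7
After 7 (insert_before(70)): list=[6, 70, 7, 30, 3] cursor@7
After 8 (insert_before(13)): list=[6, 70, 13, 7, 30, 3] cursor@7
After 9 (prev): list=[6, 70, 13, 7, 30, 3] cursor@13
After 10 (next): list=[6, 70, 13, 7, 30, 3] cursor@7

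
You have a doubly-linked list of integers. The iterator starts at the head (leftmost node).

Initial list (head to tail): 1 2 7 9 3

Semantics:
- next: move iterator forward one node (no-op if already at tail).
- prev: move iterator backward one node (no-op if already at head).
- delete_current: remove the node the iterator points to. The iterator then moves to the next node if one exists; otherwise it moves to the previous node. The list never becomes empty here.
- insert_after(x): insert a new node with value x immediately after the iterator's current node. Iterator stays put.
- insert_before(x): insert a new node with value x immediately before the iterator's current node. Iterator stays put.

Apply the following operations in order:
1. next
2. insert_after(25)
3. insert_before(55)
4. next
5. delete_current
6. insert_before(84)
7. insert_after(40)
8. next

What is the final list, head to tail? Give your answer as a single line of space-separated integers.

After 1 (next): list=[1, 2, 7, 9, 3] cursor@2
After 2 (insert_after(25)): list=[1, 2, 25, 7, 9, 3] cursor@2
After 3 (insert_before(55)): list=[1, 55, 2, 25, 7, 9, 3] cursor@2
After 4 (next): list=[1, 55, 2, 25, 7, 9, 3] cursor@25
After 5 (delete_current): list=[1, 55, 2, 7, 9, 3] cursor@7
After 6 (insert_before(84)): list=[1, 55, 2, 84, 7, 9, 3] cursor@7
After 7 (insert_after(40)): list=[1, 55, 2, 84, 7, 40, 9, 3] cursor@7
After 8 (next): list=[1, 55, 2, 84, 7, 40, 9, 3] cursor@40

Answer: 1 55 2 84 7 40 9 3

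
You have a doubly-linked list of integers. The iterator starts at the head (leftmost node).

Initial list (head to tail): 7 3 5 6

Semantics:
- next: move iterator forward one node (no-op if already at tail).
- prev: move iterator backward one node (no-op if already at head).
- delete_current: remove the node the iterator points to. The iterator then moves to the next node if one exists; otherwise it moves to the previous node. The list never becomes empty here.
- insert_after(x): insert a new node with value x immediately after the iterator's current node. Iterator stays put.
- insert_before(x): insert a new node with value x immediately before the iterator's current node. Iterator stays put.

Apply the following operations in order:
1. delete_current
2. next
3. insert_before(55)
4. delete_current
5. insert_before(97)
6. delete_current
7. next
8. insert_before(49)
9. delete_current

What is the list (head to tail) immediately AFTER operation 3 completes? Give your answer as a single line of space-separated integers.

After 1 (delete_current): list=[3, 5, 6] cursor@3
After 2 (next): list=[3, 5, 6] cursor@5
After 3 (insert_before(55)): list=[3, 55, 5, 6] cursor@5

Answer: 3 55 5 6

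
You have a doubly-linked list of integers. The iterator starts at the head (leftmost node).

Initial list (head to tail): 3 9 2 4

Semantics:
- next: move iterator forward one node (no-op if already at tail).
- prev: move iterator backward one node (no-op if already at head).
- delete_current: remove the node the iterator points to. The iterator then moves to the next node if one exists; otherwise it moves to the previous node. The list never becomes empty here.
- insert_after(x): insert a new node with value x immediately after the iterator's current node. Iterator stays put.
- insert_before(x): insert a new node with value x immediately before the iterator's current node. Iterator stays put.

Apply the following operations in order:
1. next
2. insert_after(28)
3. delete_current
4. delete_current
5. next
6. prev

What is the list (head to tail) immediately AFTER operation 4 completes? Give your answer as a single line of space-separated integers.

Answer: 3 2 4

Derivation:
After 1 (next): list=[3, 9, 2, 4] cursor@9
After 2 (insert_after(28)): list=[3, 9, 28, 2, 4] cursor@9
After 3 (delete_current): list=[3, 28, 2, 4] cursor@28
After 4 (delete_current): list=[3, 2, 4] cursor@2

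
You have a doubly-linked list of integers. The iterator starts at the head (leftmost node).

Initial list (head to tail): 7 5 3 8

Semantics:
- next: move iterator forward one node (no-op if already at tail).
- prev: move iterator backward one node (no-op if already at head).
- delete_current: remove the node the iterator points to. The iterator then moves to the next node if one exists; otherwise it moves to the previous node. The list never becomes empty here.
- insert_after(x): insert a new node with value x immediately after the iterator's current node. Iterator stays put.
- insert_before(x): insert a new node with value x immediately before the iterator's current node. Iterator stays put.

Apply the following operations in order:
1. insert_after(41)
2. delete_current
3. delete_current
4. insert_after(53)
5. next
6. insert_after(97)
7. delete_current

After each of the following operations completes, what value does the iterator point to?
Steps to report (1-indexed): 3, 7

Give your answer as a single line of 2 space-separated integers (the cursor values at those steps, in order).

After 1 (insert_after(41)): list=[7, 41, 5, 3, 8] cursor@7
After 2 (delete_current): list=[41, 5, 3, 8] cursor@41
After 3 (delete_current): list=[5, 3, 8] cursor@5
After 4 (insert_after(53)): list=[5, 53, 3, 8] cursor@5
After 5 (next): list=[5, 53, 3, 8] cursor@53
After 6 (insert_after(97)): list=[5, 53, 97, 3, 8] cursor@53
After 7 (delete_current): list=[5, 97, 3, 8] cursor@97

Answer: 5 97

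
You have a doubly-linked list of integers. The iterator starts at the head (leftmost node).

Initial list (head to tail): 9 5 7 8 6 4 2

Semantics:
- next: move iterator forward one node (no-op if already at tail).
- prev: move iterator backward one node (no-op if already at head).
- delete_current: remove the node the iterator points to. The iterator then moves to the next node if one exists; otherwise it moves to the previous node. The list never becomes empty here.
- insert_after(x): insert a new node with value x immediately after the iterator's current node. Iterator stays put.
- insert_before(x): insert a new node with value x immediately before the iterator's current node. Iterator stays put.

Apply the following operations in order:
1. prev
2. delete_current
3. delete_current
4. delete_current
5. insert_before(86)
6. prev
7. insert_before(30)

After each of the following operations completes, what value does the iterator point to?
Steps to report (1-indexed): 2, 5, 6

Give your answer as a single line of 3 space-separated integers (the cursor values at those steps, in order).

Answer: 5 8 86

Derivation:
After 1 (prev): list=[9, 5, 7, 8, 6, 4, 2] cursor@9
After 2 (delete_current): list=[5, 7, 8, 6, 4, 2] cursor@5
After 3 (delete_current): list=[7, 8, 6, 4, 2] cursor@7
After 4 (delete_current): list=[8, 6, 4, 2] cursor@8
After 5 (insert_before(86)): list=[86, 8, 6, 4, 2] cursor@8
After 6 (prev): list=[86, 8, 6, 4, 2] cursor@86
After 7 (insert_before(30)): list=[30, 86, 8, 6, 4, 2] cursor@86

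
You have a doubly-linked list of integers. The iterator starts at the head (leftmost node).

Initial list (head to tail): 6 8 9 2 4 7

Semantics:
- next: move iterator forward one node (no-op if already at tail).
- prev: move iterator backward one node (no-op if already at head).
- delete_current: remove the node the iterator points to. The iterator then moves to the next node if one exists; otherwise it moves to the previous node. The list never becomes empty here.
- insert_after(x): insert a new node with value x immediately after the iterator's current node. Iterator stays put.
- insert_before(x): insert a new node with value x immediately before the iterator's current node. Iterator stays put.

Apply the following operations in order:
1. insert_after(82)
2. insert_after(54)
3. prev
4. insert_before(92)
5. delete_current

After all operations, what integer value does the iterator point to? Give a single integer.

After 1 (insert_after(82)): list=[6, 82, 8, 9, 2, 4, 7] cursor@6
After 2 (insert_after(54)): list=[6, 54, 82, 8, 9, 2, 4, 7] cursor@6
After 3 (prev): list=[6, 54, 82, 8, 9, 2, 4, 7] cursor@6
After 4 (insert_before(92)): list=[92, 6, 54, 82, 8, 9, 2, 4, 7] cursor@6
After 5 (delete_current): list=[92, 54, 82, 8, 9, 2, 4, 7] cursor@54

Answer: 54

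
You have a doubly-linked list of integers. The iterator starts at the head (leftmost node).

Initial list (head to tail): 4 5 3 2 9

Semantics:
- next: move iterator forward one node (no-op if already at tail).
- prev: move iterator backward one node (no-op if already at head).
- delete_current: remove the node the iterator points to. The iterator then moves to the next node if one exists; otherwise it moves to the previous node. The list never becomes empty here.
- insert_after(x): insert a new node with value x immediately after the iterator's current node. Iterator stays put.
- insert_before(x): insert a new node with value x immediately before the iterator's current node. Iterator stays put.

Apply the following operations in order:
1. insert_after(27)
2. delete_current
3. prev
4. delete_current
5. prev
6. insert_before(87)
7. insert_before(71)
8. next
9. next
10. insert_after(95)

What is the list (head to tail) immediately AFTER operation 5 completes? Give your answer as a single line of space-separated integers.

After 1 (insert_after(27)): list=[4, 27, 5, 3, 2, 9] cursor@4
After 2 (delete_current): list=[27, 5, 3, 2, 9] cursor@27
After 3 (prev): list=[27, 5, 3, 2, 9] cursor@27
After 4 (delete_current): list=[5, 3, 2, 9] cursor@5
After 5 (prev): list=[5, 3, 2, 9] cursor@5

Answer: 5 3 2 9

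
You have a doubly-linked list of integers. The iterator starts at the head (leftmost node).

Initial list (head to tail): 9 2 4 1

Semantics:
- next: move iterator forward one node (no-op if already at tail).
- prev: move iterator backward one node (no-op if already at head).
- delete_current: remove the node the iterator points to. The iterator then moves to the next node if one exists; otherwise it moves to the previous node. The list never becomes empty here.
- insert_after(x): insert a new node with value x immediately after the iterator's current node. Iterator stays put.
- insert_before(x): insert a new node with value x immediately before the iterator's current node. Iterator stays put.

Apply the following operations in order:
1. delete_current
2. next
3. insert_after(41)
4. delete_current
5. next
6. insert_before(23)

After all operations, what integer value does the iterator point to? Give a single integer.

After 1 (delete_current): list=[2, 4, 1] cursor@2
After 2 (next): list=[2, 4, 1] cursor@4
After 3 (insert_after(41)): list=[2, 4, 41, 1] cursor@4
After 4 (delete_current): list=[2, 41, 1] cursor@41
After 5 (next): list=[2, 41, 1] cursor@1
After 6 (insert_before(23)): list=[2, 41, 23, 1] cursor@1

Answer: 1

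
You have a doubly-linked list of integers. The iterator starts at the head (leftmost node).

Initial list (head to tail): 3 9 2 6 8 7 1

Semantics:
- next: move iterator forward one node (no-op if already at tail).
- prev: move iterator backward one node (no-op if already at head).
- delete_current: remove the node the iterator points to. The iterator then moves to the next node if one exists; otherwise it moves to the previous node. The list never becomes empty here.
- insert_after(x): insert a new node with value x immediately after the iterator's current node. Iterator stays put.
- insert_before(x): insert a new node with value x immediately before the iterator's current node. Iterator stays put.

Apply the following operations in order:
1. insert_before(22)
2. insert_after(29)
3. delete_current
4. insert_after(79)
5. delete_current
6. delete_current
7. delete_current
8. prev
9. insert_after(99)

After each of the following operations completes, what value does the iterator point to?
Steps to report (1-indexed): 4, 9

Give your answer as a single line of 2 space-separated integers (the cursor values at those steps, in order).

Answer: 29 22

Derivation:
After 1 (insert_before(22)): list=[22, 3, 9, 2, 6, 8, 7, 1] cursor@3
After 2 (insert_after(29)): list=[22, 3, 29, 9, 2, 6, 8, 7, 1] cursor@3
After 3 (delete_current): list=[22, 29, 9, 2, 6, 8, 7, 1] cursor@29
After 4 (insert_after(79)): list=[22, 29, 79, 9, 2, 6, 8, 7, 1] cursor@29
After 5 (delete_current): list=[22, 79, 9, 2, 6, 8, 7, 1] cursor@79
After 6 (delete_current): list=[22, 9, 2, 6, 8, 7, 1] cursor@9
After 7 (delete_current): list=[22, 2, 6, 8, 7, 1] cursor@2
After 8 (prev): list=[22, 2, 6, 8, 7, 1] cursor@22
After 9 (insert_after(99)): list=[22, 99, 2, 6, 8, 7, 1] cursor@22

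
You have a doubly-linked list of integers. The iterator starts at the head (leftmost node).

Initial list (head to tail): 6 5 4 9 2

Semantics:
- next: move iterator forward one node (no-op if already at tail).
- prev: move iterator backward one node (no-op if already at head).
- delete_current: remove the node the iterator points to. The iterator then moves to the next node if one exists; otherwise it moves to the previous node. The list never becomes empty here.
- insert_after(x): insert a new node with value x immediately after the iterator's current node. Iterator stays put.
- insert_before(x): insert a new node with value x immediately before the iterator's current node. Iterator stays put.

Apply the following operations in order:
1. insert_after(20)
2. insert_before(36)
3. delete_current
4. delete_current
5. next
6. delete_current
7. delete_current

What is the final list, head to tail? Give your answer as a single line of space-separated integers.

After 1 (insert_after(20)): list=[6, 20, 5, 4, 9, 2] cursor@6
After 2 (insert_before(36)): list=[36, 6, 20, 5, 4, 9, 2] cursor@6
After 3 (delete_current): list=[36, 20, 5, 4, 9, 2] cursor@20
After 4 (delete_current): list=[36, 5, 4, 9, 2] cursor@5
After 5 (next): list=[36, 5, 4, 9, 2] cursor@4
After 6 (delete_current): list=[36, 5, 9, 2] cursor@9
After 7 (delete_current): list=[36, 5, 2] cursor@2

Answer: 36 5 2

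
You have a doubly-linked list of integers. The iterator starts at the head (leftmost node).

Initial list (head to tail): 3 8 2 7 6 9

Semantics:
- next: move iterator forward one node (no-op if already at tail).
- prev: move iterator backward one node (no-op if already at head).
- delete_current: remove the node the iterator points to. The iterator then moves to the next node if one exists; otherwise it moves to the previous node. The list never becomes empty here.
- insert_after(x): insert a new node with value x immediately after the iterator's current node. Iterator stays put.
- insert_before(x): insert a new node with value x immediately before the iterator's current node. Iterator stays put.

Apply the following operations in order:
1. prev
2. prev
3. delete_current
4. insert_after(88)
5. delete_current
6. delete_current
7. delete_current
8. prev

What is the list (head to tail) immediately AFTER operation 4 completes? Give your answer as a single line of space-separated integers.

Answer: 8 88 2 7 6 9

Derivation:
After 1 (prev): list=[3, 8, 2, 7, 6, 9] cursor@3
After 2 (prev): list=[3, 8, 2, 7, 6, 9] cursor@3
After 3 (delete_current): list=[8, 2, 7, 6, 9] cursor@8
After 4 (insert_after(88)): list=[8, 88, 2, 7, 6, 9] cursor@8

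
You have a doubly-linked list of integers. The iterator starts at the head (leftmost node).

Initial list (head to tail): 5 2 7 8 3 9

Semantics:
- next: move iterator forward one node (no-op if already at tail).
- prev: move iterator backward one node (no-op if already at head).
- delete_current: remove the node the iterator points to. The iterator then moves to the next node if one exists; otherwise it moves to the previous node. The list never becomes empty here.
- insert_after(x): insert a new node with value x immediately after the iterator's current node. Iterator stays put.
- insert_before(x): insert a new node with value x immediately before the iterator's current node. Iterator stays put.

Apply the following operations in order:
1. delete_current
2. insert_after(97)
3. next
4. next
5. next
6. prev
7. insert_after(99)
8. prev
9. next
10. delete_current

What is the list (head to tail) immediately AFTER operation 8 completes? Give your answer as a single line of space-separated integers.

After 1 (delete_current): list=[2, 7, 8, 3, 9] cursor@2
After 2 (insert_after(97)): list=[2, 97, 7, 8, 3, 9] cursor@2
After 3 (next): list=[2, 97, 7, 8, 3, 9] cursor@97
After 4 (next): list=[2, 97, 7, 8, 3, 9] cursor@7
After 5 (next): list=[2, 97, 7, 8, 3, 9] cursor@8
After 6 (prev): list=[2, 97, 7, 8, 3, 9] cursor@7
After 7 (insert_after(99)): list=[2, 97, 7, 99, 8, 3, 9] cursor@7
After 8 (prev): list=[2, 97, 7, 99, 8, 3, 9] cursor@97

Answer: 2 97 7 99 8 3 9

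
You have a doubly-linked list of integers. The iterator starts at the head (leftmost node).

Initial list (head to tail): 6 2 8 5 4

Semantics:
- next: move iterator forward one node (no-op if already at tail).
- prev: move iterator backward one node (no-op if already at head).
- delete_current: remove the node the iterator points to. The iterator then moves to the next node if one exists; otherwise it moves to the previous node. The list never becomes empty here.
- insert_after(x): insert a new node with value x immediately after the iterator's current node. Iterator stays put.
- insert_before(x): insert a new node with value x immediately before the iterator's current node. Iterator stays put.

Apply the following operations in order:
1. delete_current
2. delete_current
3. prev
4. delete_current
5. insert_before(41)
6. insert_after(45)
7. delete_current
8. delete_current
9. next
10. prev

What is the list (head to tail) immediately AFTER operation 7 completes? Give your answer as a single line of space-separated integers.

Answer: 41 45 4

Derivation:
After 1 (delete_current): list=[2, 8, 5, 4] cursor@2
After 2 (delete_current): list=[8, 5, 4] cursor@8
After 3 (prev): list=[8, 5, 4] cursor@8
After 4 (delete_current): list=[5, 4] cursor@5
After 5 (insert_before(41)): list=[41, 5, 4] cursor@5
After 6 (insert_after(45)): list=[41, 5, 45, 4] cursor@5
After 7 (delete_current): list=[41, 45, 4] cursor@45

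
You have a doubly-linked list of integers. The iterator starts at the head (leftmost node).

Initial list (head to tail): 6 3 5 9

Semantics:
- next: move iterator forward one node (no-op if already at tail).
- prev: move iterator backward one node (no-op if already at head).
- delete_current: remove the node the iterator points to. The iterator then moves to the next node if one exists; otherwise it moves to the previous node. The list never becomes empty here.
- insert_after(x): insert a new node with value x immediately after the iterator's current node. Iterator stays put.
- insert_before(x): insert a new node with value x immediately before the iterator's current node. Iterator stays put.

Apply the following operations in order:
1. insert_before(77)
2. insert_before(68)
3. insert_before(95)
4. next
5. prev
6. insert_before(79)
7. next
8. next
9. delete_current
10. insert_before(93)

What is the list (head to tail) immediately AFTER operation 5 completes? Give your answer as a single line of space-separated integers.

Answer: 77 68 95 6 3 5 9

Derivation:
After 1 (insert_before(77)): list=[77, 6, 3, 5, 9] cursor@6
After 2 (insert_before(68)): list=[77, 68, 6, 3, 5, 9] cursor@6
After 3 (insert_before(95)): list=[77, 68, 95, 6, 3, 5, 9] cursor@6
After 4 (next): list=[77, 68, 95, 6, 3, 5, 9] cursor@3
After 5 (prev): list=[77, 68, 95, 6, 3, 5, 9] cursor@6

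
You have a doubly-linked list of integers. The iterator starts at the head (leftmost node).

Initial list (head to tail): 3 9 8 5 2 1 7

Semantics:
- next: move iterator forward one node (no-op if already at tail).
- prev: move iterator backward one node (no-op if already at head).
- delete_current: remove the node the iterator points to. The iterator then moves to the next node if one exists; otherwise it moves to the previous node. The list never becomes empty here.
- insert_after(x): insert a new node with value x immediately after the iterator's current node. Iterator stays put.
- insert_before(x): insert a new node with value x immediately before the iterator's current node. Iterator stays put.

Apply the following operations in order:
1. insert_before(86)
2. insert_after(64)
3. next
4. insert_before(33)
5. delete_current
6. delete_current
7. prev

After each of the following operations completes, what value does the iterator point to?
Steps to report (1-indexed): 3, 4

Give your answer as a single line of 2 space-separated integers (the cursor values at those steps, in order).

Answer: 64 64

Derivation:
After 1 (insert_before(86)): list=[86, 3, 9, 8, 5, 2, 1, 7] cursor@3
After 2 (insert_after(64)): list=[86, 3, 64, 9, 8, 5, 2, 1, 7] cursor@3
After 3 (next): list=[86, 3, 64, 9, 8, 5, 2, 1, 7] cursor@64
After 4 (insert_before(33)): list=[86, 3, 33, 64, 9, 8, 5, 2, 1, 7] cursor@64
After 5 (delete_current): list=[86, 3, 33, 9, 8, 5, 2, 1, 7] cursor@9
After 6 (delete_current): list=[86, 3, 33, 8, 5, 2, 1, 7] cursor@8
After 7 (prev): list=[86, 3, 33, 8, 5, 2, 1, 7] cursor@33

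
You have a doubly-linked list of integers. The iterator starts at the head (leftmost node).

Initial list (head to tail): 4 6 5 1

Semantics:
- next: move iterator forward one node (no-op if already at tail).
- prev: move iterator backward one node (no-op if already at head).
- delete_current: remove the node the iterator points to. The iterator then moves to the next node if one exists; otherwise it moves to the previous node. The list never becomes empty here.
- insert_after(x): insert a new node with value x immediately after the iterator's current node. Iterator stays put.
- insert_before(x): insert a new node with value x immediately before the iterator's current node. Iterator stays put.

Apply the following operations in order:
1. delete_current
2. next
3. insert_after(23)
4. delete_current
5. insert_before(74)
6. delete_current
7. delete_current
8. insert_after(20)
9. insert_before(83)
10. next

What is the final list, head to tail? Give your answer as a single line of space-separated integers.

After 1 (delete_current): list=[6, 5, 1] cursor@6
After 2 (next): list=[6, 5, 1] cursor@5
After 3 (insert_after(23)): list=[6, 5, 23, 1] cursor@5
After 4 (delete_current): list=[6, 23, 1] cursor@23
After 5 (insert_before(74)): list=[6, 74, 23, 1] cursor@23
After 6 (delete_current): list=[6, 74, 1] cursor@1
After 7 (delete_current): list=[6, 74] cursor@74
After 8 (insert_after(20)): list=[6, 74, 20] cursor@74
After 9 (insert_before(83)): list=[6, 83, 74, 20] cursor@74
After 10 (next): list=[6, 83, 74, 20] cursor@20

Answer: 6 83 74 20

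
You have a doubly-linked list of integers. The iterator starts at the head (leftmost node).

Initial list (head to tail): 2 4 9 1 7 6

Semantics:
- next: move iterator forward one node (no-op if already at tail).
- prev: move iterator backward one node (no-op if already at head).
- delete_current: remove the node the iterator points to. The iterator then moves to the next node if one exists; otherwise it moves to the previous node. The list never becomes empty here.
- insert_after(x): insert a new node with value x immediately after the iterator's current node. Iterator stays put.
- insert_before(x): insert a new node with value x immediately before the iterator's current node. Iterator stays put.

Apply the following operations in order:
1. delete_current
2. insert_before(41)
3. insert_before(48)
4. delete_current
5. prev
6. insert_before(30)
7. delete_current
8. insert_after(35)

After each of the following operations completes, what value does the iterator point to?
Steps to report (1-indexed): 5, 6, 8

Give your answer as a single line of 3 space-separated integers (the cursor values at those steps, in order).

After 1 (delete_current): list=[4, 9, 1, 7, 6] cursor@4
After 2 (insert_before(41)): list=[41, 4, 9, 1, 7, 6] cursor@4
After 3 (insert_before(48)): list=[41, 48, 4, 9, 1, 7, 6] cursor@4
After 4 (delete_current): list=[41, 48, 9, 1, 7, 6] cursor@9
After 5 (prev): list=[41, 48, 9, 1, 7, 6] cursor@48
After 6 (insert_before(30)): list=[41, 30, 48, 9, 1, 7, 6] cursor@48
After 7 (delete_current): list=[41, 30, 9, 1, 7, 6] cursor@9
After 8 (insert_after(35)): list=[41, 30, 9, 35, 1, 7, 6] cursor@9

Answer: 48 48 9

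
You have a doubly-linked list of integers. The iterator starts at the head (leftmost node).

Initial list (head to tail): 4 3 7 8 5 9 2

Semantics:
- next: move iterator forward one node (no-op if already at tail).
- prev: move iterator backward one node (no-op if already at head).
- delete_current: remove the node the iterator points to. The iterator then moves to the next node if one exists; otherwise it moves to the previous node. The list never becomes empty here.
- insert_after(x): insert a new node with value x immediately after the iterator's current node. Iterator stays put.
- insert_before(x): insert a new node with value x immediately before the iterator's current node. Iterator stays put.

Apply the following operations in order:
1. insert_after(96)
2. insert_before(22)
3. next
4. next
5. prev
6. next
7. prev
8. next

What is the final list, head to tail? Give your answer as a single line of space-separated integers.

After 1 (insert_after(96)): list=[4, 96, 3, 7, 8, 5, 9, 2] cursor@4
After 2 (insert_before(22)): list=[22, 4, 96, 3, 7, 8, 5, 9, 2] cursor@4
After 3 (next): list=[22, 4, 96, 3, 7, 8, 5, 9, 2] cursor@96
After 4 (next): list=[22, 4, 96, 3, 7, 8, 5, 9, 2] cursor@3
After 5 (prev): list=[22, 4, 96, 3, 7, 8, 5, 9, 2] cursor@96
After 6 (next): list=[22, 4, 96, 3, 7, 8, 5, 9, 2] cursor@3
After 7 (prev): list=[22, 4, 96, 3, 7, 8, 5, 9, 2] cursor@96
After 8 (next): list=[22, 4, 96, 3, 7, 8, 5, 9, 2] cursor@3

Answer: 22 4 96 3 7 8 5 9 2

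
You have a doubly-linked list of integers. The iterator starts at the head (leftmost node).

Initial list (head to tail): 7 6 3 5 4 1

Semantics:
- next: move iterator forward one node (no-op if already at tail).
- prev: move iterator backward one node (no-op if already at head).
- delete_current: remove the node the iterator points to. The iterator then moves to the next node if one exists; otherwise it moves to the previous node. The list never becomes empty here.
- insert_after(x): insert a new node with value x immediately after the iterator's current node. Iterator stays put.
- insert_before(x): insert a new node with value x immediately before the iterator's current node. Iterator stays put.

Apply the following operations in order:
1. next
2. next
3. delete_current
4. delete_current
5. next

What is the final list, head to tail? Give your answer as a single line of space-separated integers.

After 1 (next): list=[7, 6, 3, 5, 4, 1] cursor@6
After 2 (next): list=[7, 6, 3, 5, 4, 1] cursor@3
After 3 (delete_current): list=[7, 6, 5, 4, 1] cursor@5
After 4 (delete_current): list=[7, 6, 4, 1] cursor@4
After 5 (next): list=[7, 6, 4, 1] cursor@1

Answer: 7 6 4 1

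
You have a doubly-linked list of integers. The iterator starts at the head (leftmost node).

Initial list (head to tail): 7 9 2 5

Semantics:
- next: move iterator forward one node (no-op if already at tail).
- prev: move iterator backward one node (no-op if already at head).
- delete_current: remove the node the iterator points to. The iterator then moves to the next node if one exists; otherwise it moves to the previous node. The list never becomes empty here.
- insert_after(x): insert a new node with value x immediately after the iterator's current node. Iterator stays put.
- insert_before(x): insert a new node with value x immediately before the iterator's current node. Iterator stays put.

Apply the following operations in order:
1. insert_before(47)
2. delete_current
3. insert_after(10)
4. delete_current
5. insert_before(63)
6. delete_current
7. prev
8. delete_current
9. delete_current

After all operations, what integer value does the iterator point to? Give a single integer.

After 1 (insert_before(47)): list=[47, 7, 9, 2, 5] cursor@7
After 2 (delete_current): list=[47, 9, 2, 5] cursor@9
After 3 (insert_after(10)): list=[47, 9, 10, 2, 5] cursor@9
After 4 (delete_current): list=[47, 10, 2, 5] cursor@10
After 5 (insert_before(63)): list=[47, 63, 10, 2, 5] cursor@10
After 6 (delete_current): list=[47, 63, 2, 5] cursor@2
After 7 (prev): list=[47, 63, 2, 5] cursor@63
After 8 (delete_current): list=[47, 2, 5] cursor@2
After 9 (delete_current): list=[47, 5] cursor@5

Answer: 5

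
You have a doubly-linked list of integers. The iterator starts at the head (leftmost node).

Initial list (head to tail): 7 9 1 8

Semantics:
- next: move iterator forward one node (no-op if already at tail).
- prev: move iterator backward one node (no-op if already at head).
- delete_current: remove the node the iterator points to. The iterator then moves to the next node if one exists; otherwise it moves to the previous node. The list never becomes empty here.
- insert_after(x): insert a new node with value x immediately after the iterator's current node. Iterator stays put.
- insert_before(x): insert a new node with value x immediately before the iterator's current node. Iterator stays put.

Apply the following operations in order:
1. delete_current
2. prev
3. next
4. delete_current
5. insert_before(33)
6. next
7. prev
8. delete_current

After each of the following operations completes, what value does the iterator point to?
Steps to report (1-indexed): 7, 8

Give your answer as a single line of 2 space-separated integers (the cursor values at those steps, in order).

Answer: 33 8

Derivation:
After 1 (delete_current): list=[9, 1, 8] cursor@9
After 2 (prev): list=[9, 1, 8] cursor@9
After 3 (next): list=[9, 1, 8] cursor@1
After 4 (delete_current): list=[9, 8] cursor@8
After 5 (insert_before(33)): list=[9, 33, 8] cursor@8
After 6 (next): list=[9, 33, 8] cursor@8
After 7 (prev): list=[9, 33, 8] cursor@33
After 8 (delete_current): list=[9, 8] cursor@8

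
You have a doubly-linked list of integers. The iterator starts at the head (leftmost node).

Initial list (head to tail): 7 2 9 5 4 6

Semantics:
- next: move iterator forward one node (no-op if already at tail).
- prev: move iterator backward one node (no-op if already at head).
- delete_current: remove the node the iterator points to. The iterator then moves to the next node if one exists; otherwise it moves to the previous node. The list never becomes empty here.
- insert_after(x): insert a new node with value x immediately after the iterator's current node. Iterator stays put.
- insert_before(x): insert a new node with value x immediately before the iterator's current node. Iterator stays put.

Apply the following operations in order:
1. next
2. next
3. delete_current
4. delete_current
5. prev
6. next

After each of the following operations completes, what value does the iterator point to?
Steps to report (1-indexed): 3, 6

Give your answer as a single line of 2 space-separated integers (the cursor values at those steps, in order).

Answer: 5 4

Derivation:
After 1 (next): list=[7, 2, 9, 5, 4, 6] cursor@2
After 2 (next): list=[7, 2, 9, 5, 4, 6] cursor@9
After 3 (delete_current): list=[7, 2, 5, 4, 6] cursor@5
After 4 (delete_current): list=[7, 2, 4, 6] cursor@4
After 5 (prev): list=[7, 2, 4, 6] cursor@2
After 6 (next): list=[7, 2, 4, 6] cursor@4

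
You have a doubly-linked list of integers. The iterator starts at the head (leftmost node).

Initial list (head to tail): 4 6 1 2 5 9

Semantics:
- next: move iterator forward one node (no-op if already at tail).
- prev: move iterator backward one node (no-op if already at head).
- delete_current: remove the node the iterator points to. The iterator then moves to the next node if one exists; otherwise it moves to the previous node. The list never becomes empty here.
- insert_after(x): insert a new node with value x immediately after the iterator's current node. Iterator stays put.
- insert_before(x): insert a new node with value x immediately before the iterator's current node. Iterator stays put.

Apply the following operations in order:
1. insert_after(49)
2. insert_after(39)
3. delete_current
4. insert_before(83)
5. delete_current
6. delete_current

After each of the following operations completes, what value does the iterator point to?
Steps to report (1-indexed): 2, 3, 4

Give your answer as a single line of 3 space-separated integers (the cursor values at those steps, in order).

After 1 (insert_after(49)): list=[4, 49, 6, 1, 2, 5, 9] cursor@4
After 2 (insert_after(39)): list=[4, 39, 49, 6, 1, 2, 5, 9] cursor@4
After 3 (delete_current): list=[39, 49, 6, 1, 2, 5, 9] cursor@39
After 4 (insert_before(83)): list=[83, 39, 49, 6, 1, 2, 5, 9] cursor@39
After 5 (delete_current): list=[83, 49, 6, 1, 2, 5, 9] cursor@49
After 6 (delete_current): list=[83, 6, 1, 2, 5, 9] cursor@6

Answer: 4 39 39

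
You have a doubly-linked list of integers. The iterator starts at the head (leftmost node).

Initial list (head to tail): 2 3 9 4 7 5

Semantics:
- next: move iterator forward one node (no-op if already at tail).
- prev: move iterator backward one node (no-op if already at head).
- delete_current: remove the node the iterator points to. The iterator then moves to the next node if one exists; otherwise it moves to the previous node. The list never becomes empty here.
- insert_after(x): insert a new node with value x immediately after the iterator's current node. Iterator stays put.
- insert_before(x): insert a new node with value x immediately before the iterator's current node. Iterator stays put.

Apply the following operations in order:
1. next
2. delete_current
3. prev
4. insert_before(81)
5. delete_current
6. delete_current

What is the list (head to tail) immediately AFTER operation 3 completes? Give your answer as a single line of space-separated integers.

After 1 (next): list=[2, 3, 9, 4, 7, 5] cursor@3
After 2 (delete_current): list=[2, 9, 4, 7, 5] cursor@9
After 3 (prev): list=[2, 9, 4, 7, 5] cursor@2

Answer: 2 9 4 7 5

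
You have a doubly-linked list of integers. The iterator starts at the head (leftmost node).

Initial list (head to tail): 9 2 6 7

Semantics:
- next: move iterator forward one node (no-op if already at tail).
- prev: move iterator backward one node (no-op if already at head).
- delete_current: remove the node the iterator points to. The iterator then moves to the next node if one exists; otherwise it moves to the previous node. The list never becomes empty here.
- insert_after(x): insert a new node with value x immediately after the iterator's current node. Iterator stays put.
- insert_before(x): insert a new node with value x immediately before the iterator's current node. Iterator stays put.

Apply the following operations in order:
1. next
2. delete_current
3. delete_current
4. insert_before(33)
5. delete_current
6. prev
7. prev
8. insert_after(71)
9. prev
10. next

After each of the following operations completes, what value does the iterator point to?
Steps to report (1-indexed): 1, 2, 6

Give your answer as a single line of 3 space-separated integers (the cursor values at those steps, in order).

After 1 (next): list=[9, 2, 6, 7] cursor@2
After 2 (delete_current): list=[9, 6, 7] cursor@6
After 3 (delete_current): list=[9, 7] cursor@7
After 4 (insert_before(33)): list=[9, 33, 7] cursor@7
After 5 (delete_current): list=[9, 33] cursor@33
After 6 (prev): list=[9, 33] cursor@9
After 7 (prev): list=[9, 33] cursor@9
After 8 (insert_after(71)): list=[9, 71, 33] cursor@9
After 9 (prev): list=[9, 71, 33] cursor@9
After 10 (next): list=[9, 71, 33] cursor@71

Answer: 2 6 9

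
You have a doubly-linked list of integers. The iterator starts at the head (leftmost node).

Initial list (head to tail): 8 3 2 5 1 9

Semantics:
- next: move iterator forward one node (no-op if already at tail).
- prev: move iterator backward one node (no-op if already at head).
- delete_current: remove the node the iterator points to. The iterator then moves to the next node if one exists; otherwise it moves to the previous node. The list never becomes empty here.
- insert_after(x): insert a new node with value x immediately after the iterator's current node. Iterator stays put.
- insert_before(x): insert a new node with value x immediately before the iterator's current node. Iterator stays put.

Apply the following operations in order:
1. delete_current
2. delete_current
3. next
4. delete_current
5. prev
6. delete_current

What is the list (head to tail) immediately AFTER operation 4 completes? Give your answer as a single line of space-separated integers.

After 1 (delete_current): list=[3, 2, 5, 1, 9] cursor@3
After 2 (delete_current): list=[2, 5, 1, 9] cursor@2
After 3 (next): list=[2, 5, 1, 9] cursor@5
After 4 (delete_current): list=[2, 1, 9] cursor@1

Answer: 2 1 9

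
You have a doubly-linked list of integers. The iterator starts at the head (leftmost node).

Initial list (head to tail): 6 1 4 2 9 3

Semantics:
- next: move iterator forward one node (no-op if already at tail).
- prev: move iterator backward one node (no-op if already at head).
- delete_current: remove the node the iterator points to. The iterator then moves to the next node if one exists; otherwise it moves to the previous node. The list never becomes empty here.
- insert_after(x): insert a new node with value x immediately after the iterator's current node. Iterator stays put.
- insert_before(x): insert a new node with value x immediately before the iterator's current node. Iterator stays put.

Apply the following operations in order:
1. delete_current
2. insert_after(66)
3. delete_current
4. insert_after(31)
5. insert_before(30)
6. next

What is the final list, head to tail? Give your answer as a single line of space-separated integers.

After 1 (delete_current): list=[1, 4, 2, 9, 3] cursor@1
After 2 (insert_after(66)): list=[1, 66, 4, 2, 9, 3] cursor@1
After 3 (delete_current): list=[66, 4, 2, 9, 3] cursor@66
After 4 (insert_after(31)): list=[66, 31, 4, 2, 9, 3] cursor@66
After 5 (insert_before(30)): list=[30, 66, 31, 4, 2, 9, 3] cursor@66
After 6 (next): list=[30, 66, 31, 4, 2, 9, 3] cursor@31

Answer: 30 66 31 4 2 9 3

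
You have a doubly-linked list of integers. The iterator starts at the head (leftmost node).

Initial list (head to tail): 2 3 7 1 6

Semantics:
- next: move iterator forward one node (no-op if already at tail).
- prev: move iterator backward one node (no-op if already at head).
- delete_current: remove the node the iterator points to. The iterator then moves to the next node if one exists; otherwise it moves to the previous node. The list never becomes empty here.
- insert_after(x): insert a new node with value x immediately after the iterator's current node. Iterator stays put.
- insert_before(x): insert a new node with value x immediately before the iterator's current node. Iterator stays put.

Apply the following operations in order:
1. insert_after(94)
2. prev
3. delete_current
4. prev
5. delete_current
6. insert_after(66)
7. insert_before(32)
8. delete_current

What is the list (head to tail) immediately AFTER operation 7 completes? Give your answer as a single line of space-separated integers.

Answer: 32 3 66 7 1 6

Derivation:
After 1 (insert_after(94)): list=[2, 94, 3, 7, 1, 6] cursor@2
After 2 (prev): list=[2, 94, 3, 7, 1, 6] cursor@2
After 3 (delete_current): list=[94, 3, 7, 1, 6] cursor@94
After 4 (prev): list=[94, 3, 7, 1, 6] cursor@94
After 5 (delete_current): list=[3, 7, 1, 6] cursor@3
After 6 (insert_after(66)): list=[3, 66, 7, 1, 6] cursor@3
After 7 (insert_before(32)): list=[32, 3, 66, 7, 1, 6] cursor@3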